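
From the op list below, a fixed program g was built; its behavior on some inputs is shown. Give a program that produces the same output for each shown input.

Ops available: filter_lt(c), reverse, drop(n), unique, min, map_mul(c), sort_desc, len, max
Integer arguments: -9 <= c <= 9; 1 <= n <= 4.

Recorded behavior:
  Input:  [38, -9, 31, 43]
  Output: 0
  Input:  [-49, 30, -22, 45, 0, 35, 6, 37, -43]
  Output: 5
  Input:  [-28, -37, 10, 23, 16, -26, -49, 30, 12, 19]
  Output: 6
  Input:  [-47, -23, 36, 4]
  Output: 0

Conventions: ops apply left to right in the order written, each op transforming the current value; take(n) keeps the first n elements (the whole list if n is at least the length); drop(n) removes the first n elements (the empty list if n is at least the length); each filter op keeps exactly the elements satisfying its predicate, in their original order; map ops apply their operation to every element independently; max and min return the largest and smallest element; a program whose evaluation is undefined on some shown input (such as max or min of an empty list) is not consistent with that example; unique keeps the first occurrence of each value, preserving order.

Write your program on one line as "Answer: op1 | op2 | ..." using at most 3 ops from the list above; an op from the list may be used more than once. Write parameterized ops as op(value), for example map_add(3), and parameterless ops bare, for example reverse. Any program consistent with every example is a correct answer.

drop(4) | len

Check, running the answer program on each example:
  [38, -9, 31, 43] -> [] -> 0
  [-49, 30, -22, 45, 0, 35, 6, 37, -43] -> [0, 35, 6, 37, -43] -> 5
  [-28, -37, 10, 23, 16, -26, -49, 30, 12, 19] -> [16, -26, -49, 30, 12, 19] -> 6
  [-47, -23, 36, 4] -> [] -> 0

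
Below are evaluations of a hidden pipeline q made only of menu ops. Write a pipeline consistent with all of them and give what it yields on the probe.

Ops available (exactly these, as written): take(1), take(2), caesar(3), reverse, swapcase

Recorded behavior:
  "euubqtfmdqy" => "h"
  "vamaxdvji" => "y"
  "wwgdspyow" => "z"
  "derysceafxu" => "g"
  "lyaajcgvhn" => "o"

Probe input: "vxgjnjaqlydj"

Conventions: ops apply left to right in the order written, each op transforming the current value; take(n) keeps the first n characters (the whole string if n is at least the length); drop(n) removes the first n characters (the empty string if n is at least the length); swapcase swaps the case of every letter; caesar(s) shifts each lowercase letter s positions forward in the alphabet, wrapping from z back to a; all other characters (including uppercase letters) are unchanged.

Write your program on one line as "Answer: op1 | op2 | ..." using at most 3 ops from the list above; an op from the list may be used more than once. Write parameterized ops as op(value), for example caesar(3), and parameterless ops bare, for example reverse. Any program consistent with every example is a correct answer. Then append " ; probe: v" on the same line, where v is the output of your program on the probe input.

take(1) | caesar(3) ; probe: "y"

Check, running the answer program on each example:
  "euubqtfmdqy" -> "e" -> "h"
  "vamaxdvji" -> "v" -> "y"
  "wwgdspyow" -> "w" -> "z"
  "derysceafxu" -> "d" -> "g"
  "lyaajcgvhn" -> "l" -> "o"
  probe: "vxgjnjaqlydj" -> "v" -> "y"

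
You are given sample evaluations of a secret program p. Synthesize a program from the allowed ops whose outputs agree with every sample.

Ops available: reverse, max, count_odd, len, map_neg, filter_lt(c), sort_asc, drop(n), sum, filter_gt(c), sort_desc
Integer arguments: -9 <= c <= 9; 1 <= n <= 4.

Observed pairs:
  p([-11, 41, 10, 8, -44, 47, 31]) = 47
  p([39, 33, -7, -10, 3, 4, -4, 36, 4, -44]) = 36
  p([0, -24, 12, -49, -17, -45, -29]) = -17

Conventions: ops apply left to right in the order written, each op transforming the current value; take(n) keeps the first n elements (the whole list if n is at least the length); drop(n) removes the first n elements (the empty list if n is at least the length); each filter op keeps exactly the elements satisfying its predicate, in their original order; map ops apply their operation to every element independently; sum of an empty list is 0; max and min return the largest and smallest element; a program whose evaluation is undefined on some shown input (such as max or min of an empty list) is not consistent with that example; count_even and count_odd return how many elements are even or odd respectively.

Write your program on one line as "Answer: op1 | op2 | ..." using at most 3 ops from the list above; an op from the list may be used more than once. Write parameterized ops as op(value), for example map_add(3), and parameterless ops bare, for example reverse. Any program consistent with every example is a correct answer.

drop(4) | sort_asc | max

Check, running the answer program on each example:
  [-11, 41, 10, 8, -44, 47, 31] -> [-44, 47, 31] -> [-44, 31, 47] -> 47
  [39, 33, -7, -10, 3, 4, -4, 36, 4, -44] -> [3, 4, -4, 36, 4, -44] -> [-44, -4, 3, 4, 4, 36] -> 36
  [0, -24, 12, -49, -17, -45, -29] -> [-17, -45, -29] -> [-45, -29, -17] -> -17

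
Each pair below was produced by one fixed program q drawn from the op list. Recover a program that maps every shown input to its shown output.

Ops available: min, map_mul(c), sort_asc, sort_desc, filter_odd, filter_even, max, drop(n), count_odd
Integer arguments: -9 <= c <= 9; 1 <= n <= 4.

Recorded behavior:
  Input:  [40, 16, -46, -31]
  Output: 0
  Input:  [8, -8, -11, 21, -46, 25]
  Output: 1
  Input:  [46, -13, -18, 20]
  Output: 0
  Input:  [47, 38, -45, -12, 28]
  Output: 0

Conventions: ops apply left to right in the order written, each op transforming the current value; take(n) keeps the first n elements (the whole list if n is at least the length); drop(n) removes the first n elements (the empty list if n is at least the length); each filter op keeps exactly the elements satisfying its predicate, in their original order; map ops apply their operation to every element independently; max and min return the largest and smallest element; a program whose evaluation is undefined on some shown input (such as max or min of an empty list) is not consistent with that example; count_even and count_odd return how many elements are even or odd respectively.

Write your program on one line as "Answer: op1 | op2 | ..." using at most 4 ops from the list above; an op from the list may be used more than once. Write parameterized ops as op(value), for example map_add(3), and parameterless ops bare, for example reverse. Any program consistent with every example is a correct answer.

drop(4) | map_mul(-1) | sort_asc | count_odd

Check, running the answer program on each example:
  [40, 16, -46, -31] -> [] -> [] -> [] -> 0
  [8, -8, -11, 21, -46, 25] -> [-46, 25] -> [46, -25] -> [-25, 46] -> 1
  [46, -13, -18, 20] -> [] -> [] -> [] -> 0
  [47, 38, -45, -12, 28] -> [28] -> [-28] -> [-28] -> 0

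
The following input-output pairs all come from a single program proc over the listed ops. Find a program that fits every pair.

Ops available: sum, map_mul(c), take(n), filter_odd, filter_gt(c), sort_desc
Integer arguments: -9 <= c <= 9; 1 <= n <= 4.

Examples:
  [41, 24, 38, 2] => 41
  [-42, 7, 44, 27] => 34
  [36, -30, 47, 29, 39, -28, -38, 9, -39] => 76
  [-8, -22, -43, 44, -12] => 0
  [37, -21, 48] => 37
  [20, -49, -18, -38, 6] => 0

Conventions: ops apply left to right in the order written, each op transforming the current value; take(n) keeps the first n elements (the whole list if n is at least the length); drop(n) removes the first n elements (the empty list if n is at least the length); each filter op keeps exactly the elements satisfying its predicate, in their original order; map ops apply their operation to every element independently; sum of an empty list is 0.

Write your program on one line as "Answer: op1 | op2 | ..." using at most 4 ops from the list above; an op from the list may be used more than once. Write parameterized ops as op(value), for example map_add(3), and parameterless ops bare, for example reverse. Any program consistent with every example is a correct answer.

filter_odd | take(2) | filter_gt(-3) | sum

Check, running the answer program on each example:
  [41, 24, 38, 2] -> [41] -> [41] -> [41] -> 41
  [-42, 7, 44, 27] -> [7, 27] -> [7, 27] -> [7, 27] -> 34
  [36, -30, 47, 29, 39, -28, -38, 9, -39] -> [47, 29, 39, 9, -39] -> [47, 29] -> [47, 29] -> 76
  [-8, -22, -43, 44, -12] -> [-43] -> [-43] -> [] -> 0
  [37, -21, 48] -> [37, -21] -> [37, -21] -> [37] -> 37
  [20, -49, -18, -38, 6] -> [-49] -> [-49] -> [] -> 0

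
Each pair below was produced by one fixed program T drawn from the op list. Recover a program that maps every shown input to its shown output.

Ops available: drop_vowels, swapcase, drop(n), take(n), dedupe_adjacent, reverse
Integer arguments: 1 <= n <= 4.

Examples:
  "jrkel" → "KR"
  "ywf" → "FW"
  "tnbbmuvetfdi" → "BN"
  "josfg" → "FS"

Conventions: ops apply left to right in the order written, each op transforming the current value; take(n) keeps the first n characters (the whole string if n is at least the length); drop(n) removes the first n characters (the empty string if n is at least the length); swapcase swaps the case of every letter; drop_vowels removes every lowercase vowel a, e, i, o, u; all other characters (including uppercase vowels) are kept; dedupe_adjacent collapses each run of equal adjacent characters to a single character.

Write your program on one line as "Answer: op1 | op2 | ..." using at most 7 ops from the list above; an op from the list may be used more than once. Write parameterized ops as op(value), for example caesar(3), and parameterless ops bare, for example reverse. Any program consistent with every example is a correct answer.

take(4) | reverse | dedupe_adjacent | drop_vowels | take(2) | swapcase

Check, running the answer program on each example:
  "jrkel" -> "jrke" -> "ekrj" -> "ekrj" -> "krj" -> "kr" -> "KR"
  "ywf" -> "ywf" -> "fwy" -> "fwy" -> "fwy" -> "fw" -> "FW"
  "tnbbmuvetfdi" -> "tnbb" -> "bbnt" -> "bnt" -> "bnt" -> "bn" -> "BN"
  "josfg" -> "josf" -> "fsoj" -> "fsoj" -> "fsj" -> "fs" -> "FS"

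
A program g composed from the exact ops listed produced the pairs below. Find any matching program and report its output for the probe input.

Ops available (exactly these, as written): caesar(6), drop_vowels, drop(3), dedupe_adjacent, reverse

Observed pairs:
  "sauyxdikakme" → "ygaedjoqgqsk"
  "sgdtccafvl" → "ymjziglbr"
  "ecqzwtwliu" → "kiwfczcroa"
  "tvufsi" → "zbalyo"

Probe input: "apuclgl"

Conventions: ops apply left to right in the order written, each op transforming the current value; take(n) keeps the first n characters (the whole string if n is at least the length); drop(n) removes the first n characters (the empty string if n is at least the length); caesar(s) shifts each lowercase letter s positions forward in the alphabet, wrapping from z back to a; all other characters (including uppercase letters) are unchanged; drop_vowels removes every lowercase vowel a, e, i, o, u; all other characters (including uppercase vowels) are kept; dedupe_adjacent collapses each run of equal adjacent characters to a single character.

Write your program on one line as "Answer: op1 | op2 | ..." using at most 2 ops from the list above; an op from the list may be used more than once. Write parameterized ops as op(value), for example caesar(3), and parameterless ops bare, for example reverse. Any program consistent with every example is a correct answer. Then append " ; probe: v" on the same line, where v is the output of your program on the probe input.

dedupe_adjacent | caesar(6) ; probe: "gvairmr"

Check, running the answer program on each example:
  "sauyxdikakme" -> "sauyxdikakme" -> "ygaedjoqgqsk"
  "sgdtccafvl" -> "sgdtcafvl" -> "ymjziglbr"
  "ecqzwtwliu" -> "ecqzwtwliu" -> "kiwfczcroa"
  "tvufsi" -> "tvufsi" -> "zbalyo"
  probe: "apuclgl" -> "apuclgl" -> "gvairmr"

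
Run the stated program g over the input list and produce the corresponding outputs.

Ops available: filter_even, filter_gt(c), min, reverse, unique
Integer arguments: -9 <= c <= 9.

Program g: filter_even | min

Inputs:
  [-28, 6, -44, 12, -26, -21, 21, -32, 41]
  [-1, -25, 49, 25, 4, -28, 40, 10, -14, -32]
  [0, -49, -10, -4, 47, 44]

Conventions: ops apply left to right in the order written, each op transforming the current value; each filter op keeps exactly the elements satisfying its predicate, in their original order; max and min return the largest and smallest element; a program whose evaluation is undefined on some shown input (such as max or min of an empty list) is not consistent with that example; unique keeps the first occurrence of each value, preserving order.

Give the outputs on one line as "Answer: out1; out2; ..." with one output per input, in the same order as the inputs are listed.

-44; -32; -10

Execution, op by op:
  [-28, 6, -44, 12, -26, -21, 21, -32, 41] -> [-28, 6, -44, 12, -26, -32] -> -44
  [-1, -25, 49, 25, 4, -28, 40, 10, -14, -32] -> [4, -28, 40, 10, -14, -32] -> -32
  [0, -49, -10, -4, 47, 44] -> [0, -10, -4, 44] -> -10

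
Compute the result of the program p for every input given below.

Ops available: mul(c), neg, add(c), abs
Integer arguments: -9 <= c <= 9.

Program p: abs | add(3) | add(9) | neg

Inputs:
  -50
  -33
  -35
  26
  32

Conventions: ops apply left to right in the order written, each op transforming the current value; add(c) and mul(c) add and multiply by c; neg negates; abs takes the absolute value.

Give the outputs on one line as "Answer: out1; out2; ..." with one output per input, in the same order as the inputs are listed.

Execution, op by op:
  -50 -> 50 -> 53 -> 62 -> -62
  -33 -> 33 -> 36 -> 45 -> -45
  -35 -> 35 -> 38 -> 47 -> -47
  26 -> 26 -> 29 -> 38 -> -38
  32 -> 32 -> 35 -> 44 -> -44

-62; -45; -47; -38; -44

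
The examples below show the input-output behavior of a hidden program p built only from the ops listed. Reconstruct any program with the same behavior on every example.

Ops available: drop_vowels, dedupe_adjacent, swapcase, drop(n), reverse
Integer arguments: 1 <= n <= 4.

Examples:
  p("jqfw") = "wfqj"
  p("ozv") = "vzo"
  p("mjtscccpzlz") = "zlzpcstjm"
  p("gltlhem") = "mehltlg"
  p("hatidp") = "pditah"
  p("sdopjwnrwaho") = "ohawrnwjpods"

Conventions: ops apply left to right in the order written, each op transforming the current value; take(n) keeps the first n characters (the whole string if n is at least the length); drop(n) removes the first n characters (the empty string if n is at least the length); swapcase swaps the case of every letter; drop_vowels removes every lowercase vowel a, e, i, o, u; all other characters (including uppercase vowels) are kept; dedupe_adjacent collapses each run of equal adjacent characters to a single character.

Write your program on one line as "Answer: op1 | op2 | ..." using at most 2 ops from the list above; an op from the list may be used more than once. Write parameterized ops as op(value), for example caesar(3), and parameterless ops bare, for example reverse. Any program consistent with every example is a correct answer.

dedupe_adjacent | reverse

Check, running the answer program on each example:
  "jqfw" -> "jqfw" -> "wfqj"
  "ozv" -> "ozv" -> "vzo"
  "mjtscccpzlz" -> "mjtscpzlz" -> "zlzpcstjm"
  "gltlhem" -> "gltlhem" -> "mehltlg"
  "hatidp" -> "hatidp" -> "pditah"
  "sdopjwnrwaho" -> "sdopjwnrwaho" -> "ohawrnwjpods"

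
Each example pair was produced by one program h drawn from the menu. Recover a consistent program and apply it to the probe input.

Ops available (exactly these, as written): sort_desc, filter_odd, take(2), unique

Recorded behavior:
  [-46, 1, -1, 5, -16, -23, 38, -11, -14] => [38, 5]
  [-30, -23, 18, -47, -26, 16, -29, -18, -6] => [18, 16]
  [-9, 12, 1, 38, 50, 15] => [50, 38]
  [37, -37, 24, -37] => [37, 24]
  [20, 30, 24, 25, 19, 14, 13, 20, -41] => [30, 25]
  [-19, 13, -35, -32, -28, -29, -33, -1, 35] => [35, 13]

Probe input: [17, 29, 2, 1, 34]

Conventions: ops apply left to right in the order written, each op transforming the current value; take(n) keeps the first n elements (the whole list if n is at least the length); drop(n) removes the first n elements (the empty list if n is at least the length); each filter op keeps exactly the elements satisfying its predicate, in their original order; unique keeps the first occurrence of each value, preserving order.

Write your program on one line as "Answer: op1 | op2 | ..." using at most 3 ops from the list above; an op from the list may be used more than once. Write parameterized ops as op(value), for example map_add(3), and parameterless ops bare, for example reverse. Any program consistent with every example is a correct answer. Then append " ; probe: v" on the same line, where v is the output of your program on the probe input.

sort_desc | take(2) ; probe: [34, 29]

Check, running the answer program on each example:
  [-46, 1, -1, 5, -16, -23, 38, -11, -14] -> [38, 5, 1, -1, -11, -14, -16, -23, -46] -> [38, 5]
  [-30, -23, 18, -47, -26, 16, -29, -18, -6] -> [18, 16, -6, -18, -23, -26, -29, -30, -47] -> [18, 16]
  [-9, 12, 1, 38, 50, 15] -> [50, 38, 15, 12, 1, -9] -> [50, 38]
  [37, -37, 24, -37] -> [37, 24, -37, -37] -> [37, 24]
  [20, 30, 24, 25, 19, 14, 13, 20, -41] -> [30, 25, 24, 20, 20, 19, 14, 13, -41] -> [30, 25]
  [-19, 13, -35, -32, -28, -29, -33, -1, 35] -> [35, 13, -1, -19, -28, -29, -32, -33, -35] -> [35, 13]
  probe: [17, 29, 2, 1, 34] -> [34, 29, 17, 2, 1] -> [34, 29]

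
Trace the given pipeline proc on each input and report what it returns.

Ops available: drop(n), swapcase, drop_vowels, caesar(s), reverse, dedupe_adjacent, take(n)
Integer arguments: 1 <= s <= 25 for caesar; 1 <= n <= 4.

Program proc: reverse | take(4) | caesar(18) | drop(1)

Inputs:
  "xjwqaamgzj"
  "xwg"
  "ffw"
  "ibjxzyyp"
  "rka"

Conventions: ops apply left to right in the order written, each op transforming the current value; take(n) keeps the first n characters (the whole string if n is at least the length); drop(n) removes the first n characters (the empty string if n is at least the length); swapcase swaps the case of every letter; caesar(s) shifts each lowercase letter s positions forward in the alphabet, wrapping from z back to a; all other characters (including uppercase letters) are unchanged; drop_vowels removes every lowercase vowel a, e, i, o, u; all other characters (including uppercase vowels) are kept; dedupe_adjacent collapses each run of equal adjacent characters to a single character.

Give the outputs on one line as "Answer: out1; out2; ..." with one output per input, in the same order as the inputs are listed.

Execution, op by op:
  "xjwqaamgzj" -> "jzgmaaqwjx" -> "jzgm" -> "brye" -> "rye"
  "xwg" -> "gwx" -> "gwx" -> "yop" -> "op"
  "ffw" -> "wff" -> "wff" -> "oxx" -> "xx"
  "ibjxzyyp" -> "pyyzxjbi" -> "pyyz" -> "hqqr" -> "qqr"
  "rka" -> "akr" -> "akr" -> "scj" -> "cj"

"rye"; "op"; "xx"; "qqr"; "cj"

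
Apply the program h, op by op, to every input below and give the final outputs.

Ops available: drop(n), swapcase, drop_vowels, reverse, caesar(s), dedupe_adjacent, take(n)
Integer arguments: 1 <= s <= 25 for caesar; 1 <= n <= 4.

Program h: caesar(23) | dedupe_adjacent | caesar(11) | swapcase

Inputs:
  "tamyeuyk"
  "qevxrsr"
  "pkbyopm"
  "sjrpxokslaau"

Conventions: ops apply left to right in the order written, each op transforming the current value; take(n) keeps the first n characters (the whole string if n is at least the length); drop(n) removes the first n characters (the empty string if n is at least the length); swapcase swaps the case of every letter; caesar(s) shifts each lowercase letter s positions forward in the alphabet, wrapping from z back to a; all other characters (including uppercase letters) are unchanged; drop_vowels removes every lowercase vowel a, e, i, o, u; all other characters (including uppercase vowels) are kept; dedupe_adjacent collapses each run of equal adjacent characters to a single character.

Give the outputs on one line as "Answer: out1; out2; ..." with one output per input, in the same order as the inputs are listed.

Execution, op by op:
  "tamyeuyk" -> "qxjvbrvh" -> "qxjvbrvh" -> "biugmcgs" -> "BIUGMCGS"
  "qevxrsr" -> "nbsuopo" -> "nbsuopo" -> "ymdfzaz" -> "YMDFZAZ"
  "pkbyopm" -> "mhyvlmj" -> "mhyvlmj" -> "xsjgwxu" -> "XSJGWXU"
  "sjrpxokslaau" -> "pgomulhpixxr" -> "pgomulhpixr" -> "arzxfwsatic" -> "ARZXFWSATIC"

"BIUGMCGS"; "YMDFZAZ"; "XSJGWXU"; "ARZXFWSATIC"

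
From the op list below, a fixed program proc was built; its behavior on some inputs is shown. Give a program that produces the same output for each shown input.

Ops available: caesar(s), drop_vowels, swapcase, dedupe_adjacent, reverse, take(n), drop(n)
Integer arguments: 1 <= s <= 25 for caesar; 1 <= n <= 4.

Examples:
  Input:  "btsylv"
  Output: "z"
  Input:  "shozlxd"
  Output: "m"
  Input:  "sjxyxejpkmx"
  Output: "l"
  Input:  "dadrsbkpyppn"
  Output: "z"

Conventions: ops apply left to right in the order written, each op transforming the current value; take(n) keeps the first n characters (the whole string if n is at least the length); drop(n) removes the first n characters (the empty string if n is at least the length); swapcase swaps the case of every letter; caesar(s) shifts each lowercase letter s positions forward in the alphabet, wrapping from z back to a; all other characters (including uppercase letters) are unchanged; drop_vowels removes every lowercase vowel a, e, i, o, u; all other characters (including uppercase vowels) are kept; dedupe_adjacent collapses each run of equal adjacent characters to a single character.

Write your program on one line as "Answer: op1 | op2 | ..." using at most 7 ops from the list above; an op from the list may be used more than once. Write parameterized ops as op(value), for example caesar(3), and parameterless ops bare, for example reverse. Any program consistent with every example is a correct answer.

dedupe_adjacent | drop_vowels | reverse | take(3) | caesar(1) | drop(2)

Check, running the answer program on each example:
  "btsylv" -> "btsylv" -> "btsylv" -> "vlystb" -> "vly" -> "wmz" -> "z"
  "shozlxd" -> "shozlxd" -> "shzlxd" -> "dxlzhs" -> "dxl" -> "eym" -> "m"
  "sjxyxejpkmx" -> "sjxyxejpkmx" -> "sjxyxjpkmx" -> "xmkpjxyxjs" -> "xmk" -> "ynl" -> "l"
  "dadrsbkpyppn" -> "dadrsbkpypn" -> "ddrsbkpypn" -> "npypkbsrdd" -> "npy" -> "oqz" -> "z"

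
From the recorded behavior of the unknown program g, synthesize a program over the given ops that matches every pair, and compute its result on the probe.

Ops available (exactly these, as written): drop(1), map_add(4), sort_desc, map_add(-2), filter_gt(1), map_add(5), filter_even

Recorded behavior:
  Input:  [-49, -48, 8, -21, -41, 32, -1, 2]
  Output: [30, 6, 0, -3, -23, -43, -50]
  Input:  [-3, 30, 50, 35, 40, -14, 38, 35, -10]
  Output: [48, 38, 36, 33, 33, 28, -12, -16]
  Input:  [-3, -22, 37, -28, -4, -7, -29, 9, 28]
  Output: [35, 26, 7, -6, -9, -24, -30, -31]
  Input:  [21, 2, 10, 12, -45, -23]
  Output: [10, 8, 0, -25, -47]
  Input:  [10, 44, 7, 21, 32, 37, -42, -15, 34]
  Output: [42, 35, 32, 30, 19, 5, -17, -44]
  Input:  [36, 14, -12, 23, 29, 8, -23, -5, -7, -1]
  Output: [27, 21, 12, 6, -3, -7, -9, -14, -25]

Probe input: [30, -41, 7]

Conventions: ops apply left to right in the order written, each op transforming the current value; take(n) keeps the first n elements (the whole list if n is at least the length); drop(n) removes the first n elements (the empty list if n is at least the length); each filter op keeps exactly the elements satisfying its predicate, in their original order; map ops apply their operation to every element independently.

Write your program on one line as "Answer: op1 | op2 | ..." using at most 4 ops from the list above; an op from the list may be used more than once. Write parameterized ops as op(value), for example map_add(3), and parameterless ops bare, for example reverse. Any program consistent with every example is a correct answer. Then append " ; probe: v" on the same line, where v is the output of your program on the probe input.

drop(1) | map_add(-2) | sort_desc ; probe: [5, -43]

Check, running the answer program on each example:
  [-49, -48, 8, -21, -41, 32, -1, 2] -> [-48, 8, -21, -41, 32, -1, 2] -> [-50, 6, -23, -43, 30, -3, 0] -> [30, 6, 0, -3, -23, -43, -50]
  [-3, 30, 50, 35, 40, -14, 38, 35, -10] -> [30, 50, 35, 40, -14, 38, 35, -10] -> [28, 48, 33, 38, -16, 36, 33, -12] -> [48, 38, 36, 33, 33, 28, -12, -16]
  [-3, -22, 37, -28, -4, -7, -29, 9, 28] -> [-22, 37, -28, -4, -7, -29, 9, 28] -> [-24, 35, -30, -6, -9, -31, 7, 26] -> [35, 26, 7, -6, -9, -24, -30, -31]
  [21, 2, 10, 12, -45, -23] -> [2, 10, 12, -45, -23] -> [0, 8, 10, -47, -25] -> [10, 8, 0, -25, -47]
  [10, 44, 7, 21, 32, 37, -42, -15, 34] -> [44, 7, 21, 32, 37, -42, -15, 34] -> [42, 5, 19, 30, 35, -44, -17, 32] -> [42, 35, 32, 30, 19, 5, -17, -44]
  [36, 14, -12, 23, 29, 8, -23, -5, -7, -1] -> [14, -12, 23, 29, 8, -23, -5, -7, -1] -> [12, -14, 21, 27, 6, -25, -7, -9, -3] -> [27, 21, 12, 6, -3, -7, -9, -14, -25]
  probe: [30, -41, 7] -> [-41, 7] -> [-43, 5] -> [5, -43]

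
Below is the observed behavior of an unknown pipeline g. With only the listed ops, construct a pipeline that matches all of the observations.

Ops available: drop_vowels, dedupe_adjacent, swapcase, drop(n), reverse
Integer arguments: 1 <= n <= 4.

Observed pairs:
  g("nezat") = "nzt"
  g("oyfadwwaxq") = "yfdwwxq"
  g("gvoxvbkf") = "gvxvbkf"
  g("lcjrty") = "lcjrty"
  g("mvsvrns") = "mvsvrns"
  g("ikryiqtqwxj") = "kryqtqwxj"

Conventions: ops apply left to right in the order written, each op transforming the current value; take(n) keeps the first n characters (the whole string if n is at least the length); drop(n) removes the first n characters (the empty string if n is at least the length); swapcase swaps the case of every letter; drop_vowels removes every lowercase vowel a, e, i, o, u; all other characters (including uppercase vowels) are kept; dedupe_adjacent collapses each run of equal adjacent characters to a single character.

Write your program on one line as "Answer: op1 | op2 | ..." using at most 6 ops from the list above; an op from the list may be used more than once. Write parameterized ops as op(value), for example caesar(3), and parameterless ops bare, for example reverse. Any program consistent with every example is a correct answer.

swapcase | reverse | swapcase | drop_vowels | reverse

Check, running the answer program on each example:
  "nezat" -> "NEZAT" -> "TAZEN" -> "tazen" -> "tzn" -> "nzt"
  "oyfadwwaxq" -> "OYFADWWAXQ" -> "QXAWWDAFYO" -> "qxawwdafyo" -> "qxwwdfy" -> "yfdwwxq"
  "gvoxvbkf" -> "GVOXVBKF" -> "FKBVXOVG" -> "fkbvxovg" -> "fkbvxvg" -> "gvxvbkf"
  "lcjrty" -> "LCJRTY" -> "YTRJCL" -> "ytrjcl" -> "ytrjcl" -> "lcjrty"
  "mvsvrns" -> "MVSVRNS" -> "SNRVSVM" -> "snrvsvm" -> "snrvsvm" -> "mvsvrns"
  "ikryiqtqwxj" -> "IKRYIQTQWXJ" -> "JXWQTQIYRKI" -> "jxwqtqiyrki" -> "jxwqtqyrk" -> "kryqtqwxj"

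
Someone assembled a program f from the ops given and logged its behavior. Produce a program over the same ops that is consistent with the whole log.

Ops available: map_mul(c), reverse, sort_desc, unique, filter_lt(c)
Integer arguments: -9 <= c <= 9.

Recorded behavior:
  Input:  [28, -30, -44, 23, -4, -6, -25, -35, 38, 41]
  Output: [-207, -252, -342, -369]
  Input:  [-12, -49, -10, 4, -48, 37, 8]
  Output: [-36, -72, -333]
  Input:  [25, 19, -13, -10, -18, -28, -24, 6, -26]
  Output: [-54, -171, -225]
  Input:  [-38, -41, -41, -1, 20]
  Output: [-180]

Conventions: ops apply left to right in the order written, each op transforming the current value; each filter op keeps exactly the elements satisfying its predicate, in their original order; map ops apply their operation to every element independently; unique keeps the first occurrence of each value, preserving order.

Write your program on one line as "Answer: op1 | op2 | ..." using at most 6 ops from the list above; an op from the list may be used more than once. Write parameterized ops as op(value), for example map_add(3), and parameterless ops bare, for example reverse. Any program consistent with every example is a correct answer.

unique | sort_desc | map_mul(-9) | filter_lt(3) | sort_desc

Check, running the answer program on each example:
  [28, -30, -44, 23, -4, -6, -25, -35, 38, 41] -> [28, -30, -44, 23, -4, -6, -25, -35, 38, 41] -> [41, 38, 28, 23, -4, -6, -25, -30, -35, -44] -> [-369, -342, -252, -207, 36, 54, 225, 270, 315, 396] -> [-369, -342, -252, -207] -> [-207, -252, -342, -369]
  [-12, -49, -10, 4, -48, 37, 8] -> [-12, -49, -10, 4, -48, 37, 8] -> [37, 8, 4, -10, -12, -48, -49] -> [-333, -72, -36, 90, 108, 432, 441] -> [-333, -72, -36] -> [-36, -72, -333]
  [25, 19, -13, -10, -18, -28, -24, 6, -26] -> [25, 19, -13, -10, -18, -28, -24, 6, -26] -> [25, 19, 6, -10, -13, -18, -24, -26, -28] -> [-225, -171, -54, 90, 117, 162, 216, 234, 252] -> [-225, -171, -54] -> [-54, -171, -225]
  [-38, -41, -41, -1, 20] -> [-38, -41, -1, 20] -> [20, -1, -38, -41] -> [-180, 9, 342, 369] -> [-180] -> [-180]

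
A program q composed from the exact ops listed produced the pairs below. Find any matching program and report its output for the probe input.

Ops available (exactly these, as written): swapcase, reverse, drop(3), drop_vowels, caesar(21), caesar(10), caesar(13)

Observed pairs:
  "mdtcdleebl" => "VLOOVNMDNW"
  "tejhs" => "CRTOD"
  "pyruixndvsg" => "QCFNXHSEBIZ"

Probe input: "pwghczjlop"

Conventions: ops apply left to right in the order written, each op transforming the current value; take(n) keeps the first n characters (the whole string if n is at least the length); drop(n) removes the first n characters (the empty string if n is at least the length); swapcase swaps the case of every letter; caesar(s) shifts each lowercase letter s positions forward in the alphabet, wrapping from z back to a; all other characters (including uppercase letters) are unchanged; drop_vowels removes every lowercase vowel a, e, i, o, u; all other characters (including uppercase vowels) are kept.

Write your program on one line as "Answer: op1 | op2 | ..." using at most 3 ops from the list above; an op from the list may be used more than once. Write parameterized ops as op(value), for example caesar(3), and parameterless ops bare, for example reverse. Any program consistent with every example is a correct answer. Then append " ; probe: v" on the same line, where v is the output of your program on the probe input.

caesar(10) | swapcase | reverse ; probe: "ZYVTJMRQGZ"

Check, running the answer program on each example:
  "mdtcdleebl" -> "wndmnvoolv" -> "WNDMNVOOLV" -> "VLOOVNMDNW"
  "tejhs" -> "dotrc" -> "DOTRC" -> "CRTOD"
  "pyruixndvsg" -> "zibeshxnfcq" -> "ZIBESHXNFCQ" -> "QCFNXHSEBIZ"
  probe: "pwghczjlop" -> "zgqrmjtvyz" -> "ZGQRMJTVYZ" -> "ZYVTJMRQGZ"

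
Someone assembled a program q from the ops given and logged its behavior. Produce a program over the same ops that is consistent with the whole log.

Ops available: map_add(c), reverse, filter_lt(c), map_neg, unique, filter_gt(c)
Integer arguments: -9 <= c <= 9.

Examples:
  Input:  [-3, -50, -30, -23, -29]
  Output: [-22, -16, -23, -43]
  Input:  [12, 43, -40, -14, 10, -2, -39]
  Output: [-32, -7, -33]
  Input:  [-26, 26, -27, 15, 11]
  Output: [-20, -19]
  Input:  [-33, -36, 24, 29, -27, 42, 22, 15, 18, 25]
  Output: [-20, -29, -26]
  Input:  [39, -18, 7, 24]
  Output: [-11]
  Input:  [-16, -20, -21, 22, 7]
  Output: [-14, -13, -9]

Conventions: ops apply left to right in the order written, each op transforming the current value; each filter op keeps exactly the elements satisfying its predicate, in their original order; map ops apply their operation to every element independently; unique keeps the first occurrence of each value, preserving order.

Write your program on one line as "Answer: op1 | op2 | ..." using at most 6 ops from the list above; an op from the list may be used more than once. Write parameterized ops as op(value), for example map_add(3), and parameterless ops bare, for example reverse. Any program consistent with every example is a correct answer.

reverse | map_add(7) | map_neg | filter_gt(5) | map_neg

Check, running the answer program on each example:
  [-3, -50, -30, -23, -29] -> [-29, -23, -30, -50, -3] -> [-22, -16, -23, -43, 4] -> [22, 16, 23, 43, -4] -> [22, 16, 23, 43] -> [-22, -16, -23, -43]
  [12, 43, -40, -14, 10, -2, -39] -> [-39, -2, 10, -14, -40, 43, 12] -> [-32, 5, 17, -7, -33, 50, 19] -> [32, -5, -17, 7, 33, -50, -19] -> [32, 7, 33] -> [-32, -7, -33]
  [-26, 26, -27, 15, 11] -> [11, 15, -27, 26, -26] -> [18, 22, -20, 33, -19] -> [-18, -22, 20, -33, 19] -> [20, 19] -> [-20, -19]
  [-33, -36, 24, 29, -27, 42, 22, 15, 18, 25] -> [25, 18, 15, 22, 42, -27, 29, 24, -36, -33] -> [32, 25, 22, 29, 49, -20, 36, 31, -29, -26] -> [-32, -25, -22, -29, -49, 20, -36, -31, 29, 26] -> [20, 29, 26] -> [-20, -29, -26]
  [39, -18, 7, 24] -> [24, 7, -18, 39] -> [31, 14, -11, 46] -> [-31, -14, 11, -46] -> [11] -> [-11]
  [-16, -20, -21, 22, 7] -> [7, 22, -21, -20, -16] -> [14, 29, -14, -13, -9] -> [-14, -29, 14, 13, 9] -> [14, 13, 9] -> [-14, -13, -9]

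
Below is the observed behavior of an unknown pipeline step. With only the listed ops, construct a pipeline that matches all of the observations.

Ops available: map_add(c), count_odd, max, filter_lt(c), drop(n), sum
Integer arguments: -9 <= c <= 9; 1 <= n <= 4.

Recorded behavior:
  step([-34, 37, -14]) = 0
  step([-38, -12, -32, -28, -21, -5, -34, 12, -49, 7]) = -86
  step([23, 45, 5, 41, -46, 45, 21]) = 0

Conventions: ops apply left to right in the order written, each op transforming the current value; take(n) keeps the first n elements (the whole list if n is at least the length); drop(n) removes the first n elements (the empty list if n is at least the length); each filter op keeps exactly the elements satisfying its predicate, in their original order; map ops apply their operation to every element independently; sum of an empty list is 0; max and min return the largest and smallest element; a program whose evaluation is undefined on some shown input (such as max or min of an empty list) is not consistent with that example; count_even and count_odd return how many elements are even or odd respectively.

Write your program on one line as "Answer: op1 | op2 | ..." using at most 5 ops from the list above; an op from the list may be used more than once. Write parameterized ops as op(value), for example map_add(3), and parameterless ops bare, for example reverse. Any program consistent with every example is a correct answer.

map_add(6) | filter_lt(2) | filter_lt(-2) | drop(4) | sum

Check, running the answer program on each example:
  [-34, 37, -14] -> [-28, 43, -8] -> [-28, -8] -> [-28, -8] -> [] -> 0
  [-38, -12, -32, -28, -21, -5, -34, 12, -49, 7] -> [-32, -6, -26, -22, -15, 1, -28, 18, -43, 13] -> [-32, -6, -26, -22, -15, 1, -28, -43] -> [-32, -6, -26, -22, -15, -28, -43] -> [-15, -28, -43] -> -86
  [23, 45, 5, 41, -46, 45, 21] -> [29, 51, 11, 47, -40, 51, 27] -> [-40] -> [-40] -> [] -> 0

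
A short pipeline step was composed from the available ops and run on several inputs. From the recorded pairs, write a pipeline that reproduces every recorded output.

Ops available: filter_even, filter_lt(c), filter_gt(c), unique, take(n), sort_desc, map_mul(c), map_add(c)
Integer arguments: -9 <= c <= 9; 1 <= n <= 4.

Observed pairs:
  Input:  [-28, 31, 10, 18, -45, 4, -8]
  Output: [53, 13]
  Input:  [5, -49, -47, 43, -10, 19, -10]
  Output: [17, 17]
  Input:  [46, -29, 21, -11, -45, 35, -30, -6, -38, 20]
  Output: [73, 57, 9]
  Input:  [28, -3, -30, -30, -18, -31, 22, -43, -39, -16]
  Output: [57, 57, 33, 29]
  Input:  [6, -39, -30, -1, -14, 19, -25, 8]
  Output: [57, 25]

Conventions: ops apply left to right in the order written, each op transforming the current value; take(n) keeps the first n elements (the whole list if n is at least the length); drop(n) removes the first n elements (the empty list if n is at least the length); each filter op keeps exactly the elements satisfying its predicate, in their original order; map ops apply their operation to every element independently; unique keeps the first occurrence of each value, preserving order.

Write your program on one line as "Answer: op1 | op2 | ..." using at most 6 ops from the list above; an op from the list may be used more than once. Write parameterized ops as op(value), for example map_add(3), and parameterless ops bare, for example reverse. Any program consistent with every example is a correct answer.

filter_even | map_mul(-2) | map_add(-3) | filter_gt(-2) | sort_desc

Check, running the answer program on each example:
  [-28, 31, 10, 18, -45, 4, -8] -> [-28, 10, 18, 4, -8] -> [56, -20, -36, -8, 16] -> [53, -23, -39, -11, 13] -> [53, 13] -> [53, 13]
  [5, -49, -47, 43, -10, 19, -10] -> [-10, -10] -> [20, 20] -> [17, 17] -> [17, 17] -> [17, 17]
  [46, -29, 21, -11, -45, 35, -30, -6, -38, 20] -> [46, -30, -6, -38, 20] -> [-92, 60, 12, 76, -40] -> [-95, 57, 9, 73, -43] -> [57, 9, 73] -> [73, 57, 9]
  [28, -3, -30, -30, -18, -31, 22, -43, -39, -16] -> [28, -30, -30, -18, 22, -16] -> [-56, 60, 60, 36, -44, 32] -> [-59, 57, 57, 33, -47, 29] -> [57, 57, 33, 29] -> [57, 57, 33, 29]
  [6, -39, -30, -1, -14, 19, -25, 8] -> [6, -30, -14, 8] -> [-12, 60, 28, -16] -> [-15, 57, 25, -19] -> [57, 25] -> [57, 25]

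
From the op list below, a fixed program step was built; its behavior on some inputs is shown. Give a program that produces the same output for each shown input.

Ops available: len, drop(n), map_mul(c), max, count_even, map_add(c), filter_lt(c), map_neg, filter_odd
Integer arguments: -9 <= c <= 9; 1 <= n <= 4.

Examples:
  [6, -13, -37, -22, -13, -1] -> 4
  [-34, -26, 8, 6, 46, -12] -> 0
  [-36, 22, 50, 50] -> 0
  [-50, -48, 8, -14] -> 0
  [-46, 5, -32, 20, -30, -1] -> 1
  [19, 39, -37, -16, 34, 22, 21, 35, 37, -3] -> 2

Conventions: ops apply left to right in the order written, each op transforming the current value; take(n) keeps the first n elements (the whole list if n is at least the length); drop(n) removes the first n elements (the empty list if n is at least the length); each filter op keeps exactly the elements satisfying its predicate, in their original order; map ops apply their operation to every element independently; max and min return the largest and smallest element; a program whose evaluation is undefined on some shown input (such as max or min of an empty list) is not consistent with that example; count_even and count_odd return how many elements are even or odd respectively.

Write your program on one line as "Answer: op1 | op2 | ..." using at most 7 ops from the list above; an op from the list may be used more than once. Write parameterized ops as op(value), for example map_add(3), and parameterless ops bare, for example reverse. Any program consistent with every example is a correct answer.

filter_odd | map_add(-2) | filter_lt(0) | map_add(9) | map_mul(-2) | len

Check, running the answer program on each example:
  [6, -13, -37, -22, -13, -1] -> [-13, -37, -13, -1] -> [-15, -39, -15, -3] -> [-15, -39, -15, -3] -> [-6, -30, -6, 6] -> [12, 60, 12, -12] -> 4
  [-34, -26, 8, 6, 46, -12] -> [] -> [] -> [] -> [] -> [] -> 0
  [-36, 22, 50, 50] -> [] -> [] -> [] -> [] -> [] -> 0
  [-50, -48, 8, -14] -> [] -> [] -> [] -> [] -> [] -> 0
  [-46, 5, -32, 20, -30, -1] -> [5, -1] -> [3, -3] -> [-3] -> [6] -> [-12] -> 1
  [19, 39, -37, -16, 34, 22, 21, 35, 37, -3] -> [19, 39, -37, 21, 35, 37, -3] -> [17, 37, -39, 19, 33, 35, -5] -> [-39, -5] -> [-30, 4] -> [60, -8] -> 2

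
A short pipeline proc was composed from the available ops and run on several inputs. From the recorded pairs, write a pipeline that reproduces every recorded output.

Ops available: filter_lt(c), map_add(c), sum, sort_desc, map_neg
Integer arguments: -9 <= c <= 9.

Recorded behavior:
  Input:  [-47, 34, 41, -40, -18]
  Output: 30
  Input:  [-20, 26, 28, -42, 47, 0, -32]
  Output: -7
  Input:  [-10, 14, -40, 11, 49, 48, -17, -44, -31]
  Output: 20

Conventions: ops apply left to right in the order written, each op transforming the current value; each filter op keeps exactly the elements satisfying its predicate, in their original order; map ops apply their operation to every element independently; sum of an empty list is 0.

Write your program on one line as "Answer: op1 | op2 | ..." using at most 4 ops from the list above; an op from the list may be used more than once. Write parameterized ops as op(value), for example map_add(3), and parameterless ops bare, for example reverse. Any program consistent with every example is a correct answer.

map_neg | sort_desc | sum

Check, running the answer program on each example:
  [-47, 34, 41, -40, -18] -> [47, -34, -41, 40, 18] -> [47, 40, 18, -34, -41] -> 30
  [-20, 26, 28, -42, 47, 0, -32] -> [20, -26, -28, 42, -47, 0, 32] -> [42, 32, 20, 0, -26, -28, -47] -> -7
  [-10, 14, -40, 11, 49, 48, -17, -44, -31] -> [10, -14, 40, -11, -49, -48, 17, 44, 31] -> [44, 40, 31, 17, 10, -11, -14, -48, -49] -> 20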